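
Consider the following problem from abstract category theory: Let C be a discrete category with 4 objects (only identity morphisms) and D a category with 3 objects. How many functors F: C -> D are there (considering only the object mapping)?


A functor from a discrete category C to D is determined by
where each object maps. Each of the 4 objects of C can map
to any of the 3 objects of D independently.
Number of functors = 3^4 = 81

81


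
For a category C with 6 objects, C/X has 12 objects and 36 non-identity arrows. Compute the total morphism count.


In the slice category C/X, objects are morphisms to X.
Identity morphisms: 12 (one per object of C/X).
Non-identity morphisms: 36.
Total = 12 + 36 = 48

48


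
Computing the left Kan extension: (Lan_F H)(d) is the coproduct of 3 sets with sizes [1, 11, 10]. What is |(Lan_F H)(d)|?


Pointwise, the left Kan extension (Lan_F H)(d) is the colimit, indexed
by the comma category (F downarrow d), of H composed with the
projection (F downarrow d) -> C. Here that colimit is given
as a coproduct (disjoint union) of sets, so its cardinality is the
sum of the sizes of the summands.
Coproduct of sets with sizes: 1 + 11 + 10
= 22

22


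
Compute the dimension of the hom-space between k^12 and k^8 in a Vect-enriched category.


In Vect-enriched categories, Hom(k^n, k^m) is the space of m x n matrices.
dim(Hom(k^12, k^8)) = 8 * 12 = 96

96


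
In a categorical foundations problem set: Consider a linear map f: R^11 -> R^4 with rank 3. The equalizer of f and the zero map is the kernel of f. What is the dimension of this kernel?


The equalizer of f and the zero map is ker(f).
By the rank-nullity theorem: dim(ker(f)) = dim(domain) - rank(f).
dim(ker(f)) = 11 - 3 = 8

8


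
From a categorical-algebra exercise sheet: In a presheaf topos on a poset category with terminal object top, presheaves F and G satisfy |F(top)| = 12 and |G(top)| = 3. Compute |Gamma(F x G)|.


Global sections of a presheaf on a poset with terminal top satisfy
Gamma(H) ~ H(top). Presheaves admit pointwise products, so
(F x G)(top) = F(top) x G(top) (Cartesian product).
|Gamma(F x G)| = |F(top)| * |G(top)| = 12 * 3 = 36.

36


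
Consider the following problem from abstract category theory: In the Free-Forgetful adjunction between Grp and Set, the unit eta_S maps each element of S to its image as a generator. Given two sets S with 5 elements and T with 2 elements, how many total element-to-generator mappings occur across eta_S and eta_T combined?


The unit eta_X: X -> U(F(X)) of the Free-Forgetful adjunction
maps each element of X to a generator of F(X). For X = S + T (disjoint
union in Set), |S + T| = |S| + |T|.
Total mappings = 5 + 2 = 7.

7


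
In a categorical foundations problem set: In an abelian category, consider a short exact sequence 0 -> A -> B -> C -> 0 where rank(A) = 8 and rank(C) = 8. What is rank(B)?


For a short exact sequence 0 -> A -> B -> C -> 0,
rank is additive: rank(B) = rank(A) + rank(C).
rank(B) = 8 + 8 = 16

16


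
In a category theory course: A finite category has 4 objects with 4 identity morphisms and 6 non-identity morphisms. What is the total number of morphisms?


Each object has an identity morphism, giving 4 identities.
Adding the 6 non-identity morphisms:
Total = 4 + 6 = 10

10


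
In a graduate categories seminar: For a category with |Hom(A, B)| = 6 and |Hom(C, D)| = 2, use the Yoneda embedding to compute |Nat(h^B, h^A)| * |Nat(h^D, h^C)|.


By the Yoneda lemma, Nat(h^B, h^A) is isomorphic to Hom(A, B),
so |Nat(h^B, h^A)| = |Hom(A, B)| and |Nat(h^D, h^C)| = |Hom(C, D)|.
|Hom(A, B)| = 6, |Hom(C, D)| = 2.
|Nat(h^B, h^A) x Nat(h^D, h^C)| = 6 * 2 = 12

12


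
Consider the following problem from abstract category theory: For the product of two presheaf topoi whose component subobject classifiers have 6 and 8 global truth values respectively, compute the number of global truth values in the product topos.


In a product of presheaf topoi E_1 x E_2, the subobject classifier
is Omega = Omega_1 x Omega_2 (componentwise), so
|Omega(top)| = |Omega_1(top_1)| * |Omega_2(top_2)|.
= 6 * 8 = 48.

48


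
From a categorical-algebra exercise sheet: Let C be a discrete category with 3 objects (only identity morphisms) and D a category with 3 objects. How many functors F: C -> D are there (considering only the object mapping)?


A functor from a discrete category C to D is determined by
where each object maps. Each of the 3 objects of C can map
to any of the 3 objects of D independently.
Number of functors = 3^3 = 27

27


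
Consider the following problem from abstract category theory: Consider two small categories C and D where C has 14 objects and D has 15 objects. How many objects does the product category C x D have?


The product category C x D has objects that are pairs (c, d).
Number of pairs = |Ob(C)| * |Ob(D)| = 14 * 15 = 210

210


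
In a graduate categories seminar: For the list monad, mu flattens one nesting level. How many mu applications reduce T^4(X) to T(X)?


Each application of mu: T^2 -> T removes one layer of nesting.
Starting at depth 4 (i.e., T^4(X)), we need to reach T(X).
Number of mu applications = 4 - 1 = 3

3


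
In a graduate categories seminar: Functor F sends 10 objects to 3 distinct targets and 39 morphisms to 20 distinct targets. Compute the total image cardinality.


The image of F consists of distinct objects and distinct morphisms.
|Im(F)| on objects = 3
|Im(F)| on morphisms = 20
Total image cardinality = 3 + 20 = 23

23


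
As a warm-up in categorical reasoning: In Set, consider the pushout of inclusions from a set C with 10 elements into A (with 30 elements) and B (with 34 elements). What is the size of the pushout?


The pushout A +_C B identifies the images of C in A and B.
|A +_C B| = |A| + |B| - |C| (for injections).
= 30 + 34 - 10 = 54

54


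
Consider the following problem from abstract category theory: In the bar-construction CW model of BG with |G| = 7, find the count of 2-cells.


In the bar-construction CW model of BG, the n-cells are indexed by
n-tuples [g_1|...|g_n] of non-identity elements of G (degenerate
simplices with some g_i = e do not contribute cells), so there are
(|G| - 1)^n n-cells.
For dim = 2 with |G| = 7:
cells = (7 - 1)^2 = 6^2 = 36

36


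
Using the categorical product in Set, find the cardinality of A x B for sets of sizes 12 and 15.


In Set, the product A x B is the Cartesian product.
By the universal property, |A x B| = |A| * |B|.
|A x B| = 12 * 15 = 180

180


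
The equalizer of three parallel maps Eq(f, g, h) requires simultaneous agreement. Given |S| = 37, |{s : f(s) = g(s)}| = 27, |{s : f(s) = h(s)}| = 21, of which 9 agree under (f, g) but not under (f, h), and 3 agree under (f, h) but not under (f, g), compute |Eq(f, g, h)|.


Eq(f, g, h) is the triple-agreement set: points in S where all three
maps take the same value. Using inclusion-exclusion on the pairwise data:
Pair (f, g) agrees on 27 points; pair (f, h) on 21 points.
Points agreeing under (f, g) but not (f, h) = 9; under (f, h) but not (f, g) = 3.
Triple-agreement = agreement-in-(f, g) minus points that agree under (f, g) but not (f, h):
|Eq(f, g, h)| = 27 - 9 = 18
(cross-check via (f, h): 21 - 3 = 18.)

18


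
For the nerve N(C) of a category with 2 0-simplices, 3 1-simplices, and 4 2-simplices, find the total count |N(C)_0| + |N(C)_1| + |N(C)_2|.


The 2-skeleton of the nerve N(C) consists of simplices in dimensions 0, 1, 2:
  |N(C)_0| = 2 (objects)
  |N(C)_1| = 3 (morphisms)
  |N(C)_2| = 4 (composable pairs)
Total = 2 + 3 + 4 = 9

9


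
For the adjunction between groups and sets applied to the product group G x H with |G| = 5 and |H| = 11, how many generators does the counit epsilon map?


The counit epsilon_K: F(U(K)) -> K of the Free-Forgetful adjunction
maps |K| generators of F(U(K)) into K. For K = G x H (the product group),
|G x H| = |G| * |H|.
Total generators mapped = 5 * 11 = 55.

55


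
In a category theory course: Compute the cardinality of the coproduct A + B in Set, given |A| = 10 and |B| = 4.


In Set, the coproduct A + B is the disjoint union.
|A + B| = |A| + |B| = 10 + 4 = 14

14


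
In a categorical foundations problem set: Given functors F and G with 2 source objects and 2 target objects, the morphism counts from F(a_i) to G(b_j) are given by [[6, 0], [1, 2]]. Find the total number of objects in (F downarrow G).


Objects of (F downarrow G) are triples (a, b, h: F(a)->G(b)).
The count equals the sum of all entries in the hom-matrix.
sum(row 0) = 6
sum(row 1) = 3
Grand total = 9

9


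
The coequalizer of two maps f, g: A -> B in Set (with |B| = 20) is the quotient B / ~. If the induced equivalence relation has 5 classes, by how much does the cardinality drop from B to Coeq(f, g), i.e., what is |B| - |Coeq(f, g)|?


The coequalizer Coeq(f, g) = B / ~ has one element per equivalence class.
|B| = 20, |Coeq(f, g)| = 5.
|B| - |Coeq(f, g)| = 20 - 5 = 15.

15


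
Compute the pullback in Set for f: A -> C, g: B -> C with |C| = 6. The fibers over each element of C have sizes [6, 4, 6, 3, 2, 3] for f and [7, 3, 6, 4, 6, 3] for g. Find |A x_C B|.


The pullback A x_C B consists of pairs (a, b) with f(a) = g(b).
For each element c in C, the fiber product has |f^-1(c)| * |g^-1(c)| elements.
Summing over C: 6 * 7 + 4 * 3 + 6 * 6 + 3 * 4 + 2 * 6 + 3 * 3
= 42 + 12 + 36 + 12 + 12 + 9 = 123

123


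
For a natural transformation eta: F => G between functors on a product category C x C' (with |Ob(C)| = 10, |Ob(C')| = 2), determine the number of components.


A natural transformation eta: F => G assigns one component morphism per
object of the domain category.
The domain is the product category C x C', so
|Ob(C x C')| = |Ob(C)| * |Ob(C')| = 10 * 2 = 20.
Therefore eta has 20 component morphisms.

20


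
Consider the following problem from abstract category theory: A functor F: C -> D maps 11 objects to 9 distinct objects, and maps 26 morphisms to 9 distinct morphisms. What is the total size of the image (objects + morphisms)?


The image of F consists of distinct objects and distinct morphisms.
|Im(F)| on objects = 9
|Im(F)| on morphisms = 9
Total image cardinality = 9 + 9 = 18

18


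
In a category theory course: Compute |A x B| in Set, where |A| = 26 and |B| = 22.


In Set, the product A x B is the Cartesian product.
By the universal property, |A x B| = |A| * |B|.
|A x B| = 26 * 22 = 572

572


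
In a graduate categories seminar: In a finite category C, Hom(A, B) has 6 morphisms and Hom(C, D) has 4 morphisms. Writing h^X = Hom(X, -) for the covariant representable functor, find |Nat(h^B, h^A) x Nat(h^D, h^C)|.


By the Yoneda lemma, Nat(h^B, h^A) is isomorphic to Hom(A, B),
so |Nat(h^B, h^A)| = |Hom(A, B)| and |Nat(h^D, h^C)| = |Hom(C, D)|.
|Hom(A, B)| = 6, |Hom(C, D)| = 4.
|Nat(h^B, h^A) x Nat(h^D, h^C)| = 6 * 4 = 24

24


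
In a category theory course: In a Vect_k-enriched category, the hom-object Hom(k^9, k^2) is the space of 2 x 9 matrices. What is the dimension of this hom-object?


In Vect-enriched categories, Hom(k^n, k^m) is the space of m x n matrices.
dim(Hom(k^9, k^2)) = 2 * 9 = 18

18


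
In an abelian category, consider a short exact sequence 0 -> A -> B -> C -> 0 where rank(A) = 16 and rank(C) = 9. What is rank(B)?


For a short exact sequence 0 -> A -> B -> C -> 0,
rank is additive: rank(B) = rank(A) + rank(C).
rank(B) = 16 + 9 = 25

25


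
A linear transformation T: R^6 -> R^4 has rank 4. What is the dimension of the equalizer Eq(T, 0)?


The equalizer of f and the zero map is ker(f).
By the rank-nullity theorem: dim(ker(f)) = dim(domain) - rank(f).
dim(ker(f)) = 6 - 4 = 2

2


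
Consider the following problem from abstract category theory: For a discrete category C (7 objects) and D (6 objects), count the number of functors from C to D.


A functor from a discrete category C to D is determined by
where each object maps. Each of the 7 objects of C can map
to any of the 6 objects of D independently.
Number of functors = 6^7 = 279936

279936


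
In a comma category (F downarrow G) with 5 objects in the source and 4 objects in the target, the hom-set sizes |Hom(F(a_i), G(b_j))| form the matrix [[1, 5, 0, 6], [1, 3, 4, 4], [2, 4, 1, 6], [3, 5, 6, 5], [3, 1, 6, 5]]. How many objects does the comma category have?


Objects of (F downarrow G) are triples (a, b, h: F(a)->G(b)).
The count equals the sum of all entries in the hom-matrix.
sum(row 0) = 12
sum(row 1) = 12
sum(row 2) = 13
sum(row 3) = 19
sum(row 4) = 15
Grand total = 71

71


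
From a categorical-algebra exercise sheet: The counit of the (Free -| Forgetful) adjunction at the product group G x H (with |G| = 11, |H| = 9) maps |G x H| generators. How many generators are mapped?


The counit epsilon_K: F(U(K)) -> K of the Free-Forgetful adjunction
maps |K| generators of F(U(K)) into K. For K = G x H (the product group),
|G x H| = |G| * |H|.
Total generators mapped = 11 * 9 = 99.

99


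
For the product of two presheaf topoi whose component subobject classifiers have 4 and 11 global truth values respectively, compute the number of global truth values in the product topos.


In a product of presheaf topoi E_1 x E_2, the subobject classifier
is Omega = Omega_1 x Omega_2 (componentwise), so
|Omega(top)| = |Omega_1(top_1)| * |Omega_2(top_2)|.
= 4 * 11 = 44.

44


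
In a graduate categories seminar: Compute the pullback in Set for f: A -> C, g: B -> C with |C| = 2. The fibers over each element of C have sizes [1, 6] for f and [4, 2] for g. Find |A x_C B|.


The pullback A x_C B consists of pairs (a, b) with f(a) = g(b).
For each element c in C, the fiber product has |f^-1(c)| * |g^-1(c)| elements.
Summing over C: 1 * 4 + 6 * 2
= 4 + 12 = 16

16


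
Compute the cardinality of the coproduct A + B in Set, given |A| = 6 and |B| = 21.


In Set, the coproduct A + B is the disjoint union.
|A + B| = |A| + |B| = 6 + 21 = 27

27


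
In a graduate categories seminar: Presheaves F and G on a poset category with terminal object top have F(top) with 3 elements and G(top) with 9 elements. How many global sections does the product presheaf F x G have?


Global sections of a presheaf on a poset with terminal top satisfy
Gamma(H) ~ H(top). Presheaves admit pointwise products, so
(F x G)(top) = F(top) x G(top) (Cartesian product).
|Gamma(F x G)| = |F(top)| * |G(top)| = 3 * 9 = 27.

27


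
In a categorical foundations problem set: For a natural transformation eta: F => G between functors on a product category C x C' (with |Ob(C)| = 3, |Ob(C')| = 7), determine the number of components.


A natural transformation eta: F => G assigns one component morphism per
object of the domain category.
The domain is the product category C x C', so
|Ob(C x C')| = |Ob(C)| * |Ob(C')| = 3 * 7 = 21.
Therefore eta has 21 component morphisms.

21


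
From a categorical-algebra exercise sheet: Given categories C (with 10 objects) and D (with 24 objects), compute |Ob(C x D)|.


The product category C x D has objects that are pairs (c, d).
Number of pairs = |Ob(C)| * |Ob(D)| = 10 * 24 = 240

240


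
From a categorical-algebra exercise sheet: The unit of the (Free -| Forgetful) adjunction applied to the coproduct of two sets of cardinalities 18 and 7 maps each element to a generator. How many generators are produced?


The unit eta_X: X -> U(F(X)) of the Free-Forgetful adjunction
maps each element of X to a generator of F(X). For X = S + T (disjoint
union in Set), |S + T| = |S| + |T|.
Total mappings = 18 + 7 = 25.

25


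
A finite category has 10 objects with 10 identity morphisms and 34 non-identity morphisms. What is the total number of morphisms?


Each object has an identity morphism, giving 10 identities.
Adding the 34 non-identity morphisms:
Total = 10 + 34 = 44

44


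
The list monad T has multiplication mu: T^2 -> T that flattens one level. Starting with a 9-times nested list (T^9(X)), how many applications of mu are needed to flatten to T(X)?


Each application of mu: T^2 -> T removes one layer of nesting.
Starting at depth 9 (i.e., T^9(X)), we need to reach T(X).
Number of mu applications = 9 - 1 = 8

8


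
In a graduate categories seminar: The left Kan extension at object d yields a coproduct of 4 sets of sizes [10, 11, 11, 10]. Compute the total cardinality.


Pointwise, the left Kan extension (Lan_F H)(d) is the colimit, indexed
by the comma category (F downarrow d), of H composed with the
projection (F downarrow d) -> C. Here that colimit is given
as a coproduct (disjoint union) of sets, so its cardinality is the
sum of the sizes of the summands.
Coproduct of sets with sizes: 10 + 11 + 11 + 10
= 42

42


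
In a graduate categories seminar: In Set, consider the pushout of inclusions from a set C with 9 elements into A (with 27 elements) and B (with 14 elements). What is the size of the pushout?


The pushout A +_C B identifies the images of C in A and B.
|A +_C B| = |A| + |B| - |C| (for injections).
= 27 + 14 - 9 = 32

32


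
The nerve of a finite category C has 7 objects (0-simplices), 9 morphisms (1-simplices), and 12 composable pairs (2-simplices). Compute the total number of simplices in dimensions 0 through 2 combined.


The 2-skeleton of the nerve N(C) consists of simplices in dimensions 0, 1, 2:
  |N(C)_0| = 7 (objects)
  |N(C)_1| = 9 (morphisms)
  |N(C)_2| = 12 (composable pairs)
Total = 7 + 9 + 12 = 28

28


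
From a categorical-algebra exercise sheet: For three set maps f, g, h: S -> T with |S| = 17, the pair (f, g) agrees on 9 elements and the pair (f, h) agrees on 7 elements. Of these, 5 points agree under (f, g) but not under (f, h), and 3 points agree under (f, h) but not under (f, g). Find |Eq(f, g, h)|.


Eq(f, g, h) is the triple-agreement set: points in S where all three
maps take the same value. Using inclusion-exclusion on the pairwise data:
Pair (f, g) agrees on 9 points; pair (f, h) on 7 points.
Points agreeing under (f, g) but not (f, h) = 5; under (f, h) but not (f, g) = 3.
Triple-agreement = agreement-in-(f, g) minus points that agree under (f, g) but not (f, h):
|Eq(f, g, h)| = 9 - 5 = 4
(cross-check via (f, h): 7 - 3 = 4.)

4


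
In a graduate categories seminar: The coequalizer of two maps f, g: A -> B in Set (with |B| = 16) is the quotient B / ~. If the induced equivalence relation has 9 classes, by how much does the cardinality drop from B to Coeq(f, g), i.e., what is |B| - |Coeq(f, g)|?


The coequalizer Coeq(f, g) = B / ~ has one element per equivalence class.
|B| = 16, |Coeq(f, g)| = 9.
|B| - |Coeq(f, g)| = 16 - 9 = 7.

7


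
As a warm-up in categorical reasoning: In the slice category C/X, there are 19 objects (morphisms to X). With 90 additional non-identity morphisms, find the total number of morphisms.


In the slice category C/X, objects are morphisms to X.
Identity morphisms: 19 (one per object of C/X).
Non-identity morphisms: 90.
Total = 19 + 90 = 109

109


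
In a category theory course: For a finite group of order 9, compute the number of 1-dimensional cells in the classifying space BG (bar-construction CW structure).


In the bar-construction CW model of BG, the n-cells are indexed by
n-tuples [g_1|...|g_n] of non-identity elements of G (degenerate
simplices with some g_i = e do not contribute cells), so there are
(|G| - 1)^n n-cells.
For dim = 1 with |G| = 9:
cells = (9 - 1)^1 = 8^1 = 8

8


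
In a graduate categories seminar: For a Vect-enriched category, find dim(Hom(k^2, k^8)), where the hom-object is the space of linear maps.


In Vect-enriched categories, Hom(k^n, k^m) is the space of m x n matrices.
dim(Hom(k^2, k^8)) = 8 * 2 = 16

16


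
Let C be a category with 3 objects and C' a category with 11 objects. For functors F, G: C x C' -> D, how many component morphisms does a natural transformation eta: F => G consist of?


A natural transformation eta: F => G assigns one component morphism per
object of the domain category.
The domain is the product category C x C', so
|Ob(C x C')| = |Ob(C)| * |Ob(C')| = 3 * 11 = 33.
Therefore eta has 33 component morphisms.

33


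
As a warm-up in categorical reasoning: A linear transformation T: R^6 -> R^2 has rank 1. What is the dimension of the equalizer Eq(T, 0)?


The equalizer of f and the zero map is ker(f).
By the rank-nullity theorem: dim(ker(f)) = dim(domain) - rank(f).
dim(ker(f)) = 6 - 1 = 5

5


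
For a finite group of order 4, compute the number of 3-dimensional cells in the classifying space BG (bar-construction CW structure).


In the bar-construction CW model of BG, the n-cells are indexed by
n-tuples [g_1|...|g_n] of non-identity elements of G (degenerate
simplices with some g_i = e do not contribute cells), so there are
(|G| - 1)^n n-cells.
For dim = 3 with |G| = 4:
cells = (4 - 1)^3 = 3^3 = 27

27


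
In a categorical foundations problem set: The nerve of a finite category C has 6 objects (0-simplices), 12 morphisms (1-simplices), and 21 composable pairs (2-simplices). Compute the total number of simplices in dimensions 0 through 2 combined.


The 2-skeleton of the nerve N(C) consists of simplices in dimensions 0, 1, 2:
  |N(C)_0| = 6 (objects)
  |N(C)_1| = 12 (morphisms)
  |N(C)_2| = 21 (composable pairs)
Total = 6 + 12 + 21 = 39

39


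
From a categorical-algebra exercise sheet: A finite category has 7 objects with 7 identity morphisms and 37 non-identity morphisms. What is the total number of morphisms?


Each object has an identity morphism, giving 7 identities.
Adding the 37 non-identity morphisms:
Total = 7 + 37 = 44

44


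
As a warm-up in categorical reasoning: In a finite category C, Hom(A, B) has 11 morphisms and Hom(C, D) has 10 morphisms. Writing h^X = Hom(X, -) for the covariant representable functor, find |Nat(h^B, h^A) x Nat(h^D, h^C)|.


By the Yoneda lemma, Nat(h^B, h^A) is isomorphic to Hom(A, B),
so |Nat(h^B, h^A)| = |Hom(A, B)| and |Nat(h^D, h^C)| = |Hom(C, D)|.
|Hom(A, B)| = 11, |Hom(C, D)| = 10.
|Nat(h^B, h^A) x Nat(h^D, h^C)| = 11 * 10 = 110

110


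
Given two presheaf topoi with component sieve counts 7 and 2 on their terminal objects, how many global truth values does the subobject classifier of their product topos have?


In a product of presheaf topoi E_1 x E_2, the subobject classifier
is Omega = Omega_1 x Omega_2 (componentwise), so
|Omega(top)| = |Omega_1(top_1)| * |Omega_2(top_2)|.
= 7 * 2 = 14.

14


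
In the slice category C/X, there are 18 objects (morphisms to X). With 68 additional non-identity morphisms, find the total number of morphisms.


In the slice category C/X, objects are morphisms to X.
Identity morphisms: 18 (one per object of C/X).
Non-identity morphisms: 68.
Total = 18 + 68 = 86

86


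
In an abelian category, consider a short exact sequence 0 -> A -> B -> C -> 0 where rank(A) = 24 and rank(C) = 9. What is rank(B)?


For a short exact sequence 0 -> A -> B -> C -> 0,
rank is additive: rank(B) = rank(A) + rank(C).
rank(B) = 24 + 9 = 33

33


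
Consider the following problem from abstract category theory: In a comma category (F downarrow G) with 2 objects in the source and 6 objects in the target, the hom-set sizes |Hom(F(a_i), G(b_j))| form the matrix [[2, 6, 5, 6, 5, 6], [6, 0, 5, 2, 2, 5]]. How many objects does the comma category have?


Objects of (F downarrow G) are triples (a, b, h: F(a)->G(b)).
The count equals the sum of all entries in the hom-matrix.
sum(row 0) = 30
sum(row 1) = 20
Grand total = 50

50


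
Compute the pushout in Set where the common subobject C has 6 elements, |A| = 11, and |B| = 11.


The pushout A +_C B identifies the images of C in A and B.
|A +_C B| = |A| + |B| - |C| (for injections).
= 11 + 11 - 6 = 16

16


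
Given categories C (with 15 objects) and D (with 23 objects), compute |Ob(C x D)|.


The product category C x D has objects that are pairs (c, d).
Number of pairs = |Ob(C)| * |Ob(D)| = 15 * 23 = 345

345


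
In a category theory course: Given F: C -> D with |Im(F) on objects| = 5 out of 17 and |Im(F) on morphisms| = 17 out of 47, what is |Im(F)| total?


The image of F consists of distinct objects and distinct morphisms.
|Im(F)| on objects = 5
|Im(F)| on morphisms = 17
Total image cardinality = 5 + 17 = 22

22


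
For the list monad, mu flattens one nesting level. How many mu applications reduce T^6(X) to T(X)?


Each application of mu: T^2 -> T removes one layer of nesting.
Starting at depth 6 (i.e., T^6(X)), we need to reach T(X).
Number of mu applications = 6 - 1 = 5

5


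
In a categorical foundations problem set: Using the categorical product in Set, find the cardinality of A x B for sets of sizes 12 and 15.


In Set, the product A x B is the Cartesian product.
By the universal property, |A x B| = |A| * |B|.
|A x B| = 12 * 15 = 180

180


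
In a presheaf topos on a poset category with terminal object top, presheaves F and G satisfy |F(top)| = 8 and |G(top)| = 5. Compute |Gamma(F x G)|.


Global sections of a presheaf on a poset with terminal top satisfy
Gamma(H) ~ H(top). Presheaves admit pointwise products, so
(F x G)(top) = F(top) x G(top) (Cartesian product).
|Gamma(F x G)| = |F(top)| * |G(top)| = 8 * 5 = 40.

40


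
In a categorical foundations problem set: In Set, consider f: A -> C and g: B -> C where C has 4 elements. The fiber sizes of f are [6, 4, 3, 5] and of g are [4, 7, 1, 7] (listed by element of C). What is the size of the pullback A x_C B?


The pullback A x_C B consists of pairs (a, b) with f(a) = g(b).
For each element c in C, the fiber product has |f^-1(c)| * |g^-1(c)| elements.
Summing over C: 6 * 4 + 4 * 7 + 3 * 1 + 5 * 7
= 24 + 28 + 3 + 35 = 90

90


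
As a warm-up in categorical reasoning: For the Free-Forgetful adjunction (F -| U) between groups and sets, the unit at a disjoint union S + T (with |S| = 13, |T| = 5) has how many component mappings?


The unit eta_X: X -> U(F(X)) of the Free-Forgetful adjunction
maps each element of X to a generator of F(X). For X = S + T (disjoint
union in Set), |S + T| = |S| + |T|.
Total mappings = 13 + 5 = 18.

18


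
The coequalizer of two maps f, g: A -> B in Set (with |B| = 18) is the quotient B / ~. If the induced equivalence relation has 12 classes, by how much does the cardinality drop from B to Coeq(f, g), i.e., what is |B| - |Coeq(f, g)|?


The coequalizer Coeq(f, g) = B / ~ has one element per equivalence class.
|B| = 18, |Coeq(f, g)| = 12.
|B| - |Coeq(f, g)| = 18 - 12 = 6.

6


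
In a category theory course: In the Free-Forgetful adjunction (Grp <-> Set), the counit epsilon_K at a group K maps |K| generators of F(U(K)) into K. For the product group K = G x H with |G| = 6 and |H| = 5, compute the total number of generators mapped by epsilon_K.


The counit epsilon_K: F(U(K)) -> K of the Free-Forgetful adjunction
maps |K| generators of F(U(K)) into K. For K = G x H (the product group),
|G x H| = |G| * |H|.
Total generators mapped = 6 * 5 = 30.

30


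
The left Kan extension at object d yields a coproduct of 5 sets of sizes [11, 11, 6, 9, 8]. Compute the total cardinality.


Pointwise, the left Kan extension (Lan_F H)(d) is the colimit, indexed
by the comma category (F downarrow d), of H composed with the
projection (F downarrow d) -> C. Here that colimit is given
as a coproduct (disjoint union) of sets, so its cardinality is the
sum of the sizes of the summands.
Coproduct of sets with sizes: 11 + 11 + 6 + 9 + 8
= 45

45


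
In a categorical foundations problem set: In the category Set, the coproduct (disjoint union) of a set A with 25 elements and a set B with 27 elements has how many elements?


In Set, the coproduct A + B is the disjoint union.
|A + B| = |A| + |B| = 25 + 27 = 52

52


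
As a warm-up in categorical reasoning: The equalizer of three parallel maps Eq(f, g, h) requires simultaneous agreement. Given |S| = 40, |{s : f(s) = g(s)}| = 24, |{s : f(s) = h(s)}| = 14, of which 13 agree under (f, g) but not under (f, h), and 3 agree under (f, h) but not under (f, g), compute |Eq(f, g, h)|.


Eq(f, g, h) is the triple-agreement set: points in S where all three
maps take the same value. Using inclusion-exclusion on the pairwise data:
Pair (f, g) agrees on 24 points; pair (f, h) on 14 points.
Points agreeing under (f, g) but not (f, h) = 13; under (f, h) but not (f, g) = 3.
Triple-agreement = agreement-in-(f, g) minus points that agree under (f, g) but not (f, h):
|Eq(f, g, h)| = 24 - 13 = 11
(cross-check via (f, h): 14 - 3 = 11.)

11


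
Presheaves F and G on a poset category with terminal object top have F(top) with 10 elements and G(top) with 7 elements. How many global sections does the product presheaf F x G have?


Global sections of a presheaf on a poset with terminal top satisfy
Gamma(H) ~ H(top). Presheaves admit pointwise products, so
(F x G)(top) = F(top) x G(top) (Cartesian product).
|Gamma(F x G)| = |F(top)| * |G(top)| = 10 * 7 = 70.

70


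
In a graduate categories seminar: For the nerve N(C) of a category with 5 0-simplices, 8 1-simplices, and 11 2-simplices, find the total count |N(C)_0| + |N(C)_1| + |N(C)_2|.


The 2-skeleton of the nerve N(C) consists of simplices in dimensions 0, 1, 2:
  |N(C)_0| = 5 (objects)
  |N(C)_1| = 8 (morphisms)
  |N(C)_2| = 11 (composable pairs)
Total = 5 + 8 + 11 = 24

24


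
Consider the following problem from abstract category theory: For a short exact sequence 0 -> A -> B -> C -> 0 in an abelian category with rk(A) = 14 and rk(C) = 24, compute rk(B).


For a short exact sequence 0 -> A -> B -> C -> 0,
rank is additive: rank(B) = rank(A) + rank(C).
rank(B) = 14 + 24 = 38

38


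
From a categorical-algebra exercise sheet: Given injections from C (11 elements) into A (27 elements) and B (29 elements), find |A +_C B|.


The pushout A +_C B identifies the images of C in A and B.
|A +_C B| = |A| + |B| - |C| (for injections).
= 27 + 29 - 11 = 45

45


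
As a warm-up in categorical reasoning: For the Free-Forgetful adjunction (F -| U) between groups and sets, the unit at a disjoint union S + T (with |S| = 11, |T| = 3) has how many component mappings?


The unit eta_X: X -> U(F(X)) of the Free-Forgetful adjunction
maps each element of X to a generator of F(X). For X = S + T (disjoint
union in Set), |S + T| = |S| + |T|.
Total mappings = 11 + 3 = 14.

14


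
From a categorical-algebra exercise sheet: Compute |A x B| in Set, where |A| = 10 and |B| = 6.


In Set, the product A x B is the Cartesian product.
By the universal property, |A x B| = |A| * |B|.
|A x B| = 10 * 6 = 60

60


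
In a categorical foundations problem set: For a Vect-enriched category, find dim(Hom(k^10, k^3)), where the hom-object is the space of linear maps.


In Vect-enriched categories, Hom(k^n, k^m) is the space of m x n matrices.
dim(Hom(k^10, k^3)) = 3 * 10 = 30

30


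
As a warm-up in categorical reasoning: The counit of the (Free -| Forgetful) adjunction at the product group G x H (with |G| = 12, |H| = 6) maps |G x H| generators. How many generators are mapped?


The counit epsilon_K: F(U(K)) -> K of the Free-Forgetful adjunction
maps |K| generators of F(U(K)) into K. For K = G x H (the product group),
|G x H| = |G| * |H|.
Total generators mapped = 12 * 6 = 72.

72


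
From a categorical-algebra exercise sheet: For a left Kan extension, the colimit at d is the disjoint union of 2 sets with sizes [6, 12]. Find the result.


Pointwise, the left Kan extension (Lan_F H)(d) is the colimit, indexed
by the comma category (F downarrow d), of H composed with the
projection (F downarrow d) -> C. Here that colimit is given
as a coproduct (disjoint union) of sets, so its cardinality is the
sum of the sizes of the summands.
Coproduct of sets with sizes: 6 + 12
= 18

18


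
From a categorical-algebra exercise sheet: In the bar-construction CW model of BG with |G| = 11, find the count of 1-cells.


In the bar-construction CW model of BG, the n-cells are indexed by
n-tuples [g_1|...|g_n] of non-identity elements of G (degenerate
simplices with some g_i = e do not contribute cells), so there are
(|G| - 1)^n n-cells.
For dim = 1 with |G| = 11:
cells = (11 - 1)^1 = 10^1 = 10

10


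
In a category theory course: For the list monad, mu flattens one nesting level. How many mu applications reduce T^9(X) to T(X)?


Each application of mu: T^2 -> T removes one layer of nesting.
Starting at depth 9 (i.e., T^9(X)), we need to reach T(X).
Number of mu applications = 9 - 1 = 8

8


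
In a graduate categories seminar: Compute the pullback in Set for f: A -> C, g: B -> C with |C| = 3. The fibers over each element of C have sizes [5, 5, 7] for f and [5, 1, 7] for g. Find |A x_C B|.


The pullback A x_C B consists of pairs (a, b) with f(a) = g(b).
For each element c in C, the fiber product has |f^-1(c)| * |g^-1(c)| elements.
Summing over C: 5 * 5 + 5 * 1 + 7 * 7
= 25 + 5 + 49 = 79

79


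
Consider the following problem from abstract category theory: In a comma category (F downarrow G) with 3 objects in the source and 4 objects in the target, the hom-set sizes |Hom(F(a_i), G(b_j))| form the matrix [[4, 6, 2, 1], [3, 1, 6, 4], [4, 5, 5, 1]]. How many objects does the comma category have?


Objects of (F downarrow G) are triples (a, b, h: F(a)->G(b)).
The count equals the sum of all entries in the hom-matrix.
sum(row 0) = 13
sum(row 1) = 14
sum(row 2) = 15
Grand total = 42

42


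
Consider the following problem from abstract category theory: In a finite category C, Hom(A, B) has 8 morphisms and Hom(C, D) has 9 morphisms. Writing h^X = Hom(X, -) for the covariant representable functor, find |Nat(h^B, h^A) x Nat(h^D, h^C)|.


By the Yoneda lemma, Nat(h^B, h^A) is isomorphic to Hom(A, B),
so |Nat(h^B, h^A)| = |Hom(A, B)| and |Nat(h^D, h^C)| = |Hom(C, D)|.
|Hom(A, B)| = 8, |Hom(C, D)| = 9.
|Nat(h^B, h^A) x Nat(h^D, h^C)| = 8 * 9 = 72

72


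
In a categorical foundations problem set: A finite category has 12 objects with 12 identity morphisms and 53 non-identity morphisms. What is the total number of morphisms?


Each object has an identity morphism, giving 12 identities.
Adding the 53 non-identity morphisms:
Total = 12 + 53 = 65

65


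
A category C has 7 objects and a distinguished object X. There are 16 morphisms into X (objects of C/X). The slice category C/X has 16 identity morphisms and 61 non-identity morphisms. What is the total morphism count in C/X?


In the slice category C/X, objects are morphisms to X.
Identity morphisms: 16 (one per object of C/X).
Non-identity morphisms: 61.
Total = 16 + 61 = 77

77


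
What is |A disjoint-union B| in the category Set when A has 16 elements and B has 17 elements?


In Set, the coproduct A + B is the disjoint union.
|A + B| = |A| + |B| = 16 + 17 = 33

33


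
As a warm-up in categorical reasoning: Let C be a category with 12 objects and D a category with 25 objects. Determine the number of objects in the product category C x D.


The product category C x D has objects that are pairs (c, d).
Number of pairs = |Ob(C)| * |Ob(D)| = 12 * 25 = 300

300


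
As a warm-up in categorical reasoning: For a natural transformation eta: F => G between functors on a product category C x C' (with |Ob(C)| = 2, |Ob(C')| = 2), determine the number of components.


A natural transformation eta: F => G assigns one component morphism per
object of the domain category.
The domain is the product category C x C', so
|Ob(C x C')| = |Ob(C)| * |Ob(C')| = 2 * 2 = 4.
Therefore eta has 4 component morphisms.

4


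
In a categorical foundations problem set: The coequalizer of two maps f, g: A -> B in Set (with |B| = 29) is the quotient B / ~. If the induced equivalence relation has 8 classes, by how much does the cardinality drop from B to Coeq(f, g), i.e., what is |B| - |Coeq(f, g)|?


The coequalizer Coeq(f, g) = B / ~ has one element per equivalence class.
|B| = 29, |Coeq(f, g)| = 8.
|B| - |Coeq(f, g)| = 29 - 8 = 21.

21


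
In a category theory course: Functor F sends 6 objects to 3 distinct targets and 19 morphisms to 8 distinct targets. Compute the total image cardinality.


The image of F consists of distinct objects and distinct morphisms.
|Im(F)| on objects = 3
|Im(F)| on morphisms = 8
Total image cardinality = 3 + 8 = 11

11


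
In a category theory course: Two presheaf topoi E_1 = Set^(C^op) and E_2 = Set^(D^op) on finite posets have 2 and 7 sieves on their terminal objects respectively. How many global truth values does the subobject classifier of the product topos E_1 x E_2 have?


In a product of presheaf topoi E_1 x E_2, the subobject classifier
is Omega = Omega_1 x Omega_2 (componentwise), so
|Omega(top)| = |Omega_1(top_1)| * |Omega_2(top_2)|.
= 2 * 7 = 14.

14


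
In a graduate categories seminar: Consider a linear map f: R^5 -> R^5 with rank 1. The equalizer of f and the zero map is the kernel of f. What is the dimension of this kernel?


The equalizer of f and the zero map is ker(f).
By the rank-nullity theorem: dim(ker(f)) = dim(domain) - rank(f).
dim(ker(f)) = 5 - 1 = 4

4


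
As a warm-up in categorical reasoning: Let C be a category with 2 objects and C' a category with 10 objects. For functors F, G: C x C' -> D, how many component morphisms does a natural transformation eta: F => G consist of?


A natural transformation eta: F => G assigns one component morphism per
object of the domain category.
The domain is the product category C x C', so
|Ob(C x C')| = |Ob(C)| * |Ob(C')| = 2 * 10 = 20.
Therefore eta has 20 component morphisms.

20


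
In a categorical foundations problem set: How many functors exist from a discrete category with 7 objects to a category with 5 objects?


A functor from a discrete category C to D is determined by
where each object maps. Each of the 7 objects of C can map
to any of the 5 objects of D independently.
Number of functors = 5^7 = 78125

78125


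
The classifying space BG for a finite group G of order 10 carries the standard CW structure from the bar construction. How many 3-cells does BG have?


In the bar-construction CW model of BG, the n-cells are indexed by
n-tuples [g_1|...|g_n] of non-identity elements of G (degenerate
simplices with some g_i = e do not contribute cells), so there are
(|G| - 1)^n n-cells.
For dim = 3 with |G| = 10:
cells = (10 - 1)^3 = 9^3 = 729

729


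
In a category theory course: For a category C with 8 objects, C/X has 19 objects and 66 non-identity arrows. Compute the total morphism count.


In the slice category C/X, objects are morphisms to X.
Identity morphisms: 19 (one per object of C/X).
Non-identity morphisms: 66.
Total = 19 + 66 = 85

85


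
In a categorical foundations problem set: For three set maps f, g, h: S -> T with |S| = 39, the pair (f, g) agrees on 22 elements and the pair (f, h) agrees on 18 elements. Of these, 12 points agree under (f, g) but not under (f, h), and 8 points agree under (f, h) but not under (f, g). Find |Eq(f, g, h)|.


Eq(f, g, h) is the triple-agreement set: points in S where all three
maps take the same value. Using inclusion-exclusion on the pairwise data:
Pair (f, g) agrees on 22 points; pair (f, h) on 18 points.
Points agreeing under (f, g) but not (f, h) = 12; under (f, h) but not (f, g) = 8.
Triple-agreement = agreement-in-(f, g) minus points that agree under (f, g) but not (f, h):
|Eq(f, g, h)| = 22 - 12 = 10
(cross-check via (f, h): 18 - 8 = 10.)

10


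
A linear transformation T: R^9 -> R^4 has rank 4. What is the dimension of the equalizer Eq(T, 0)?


The equalizer of f and the zero map is ker(f).
By the rank-nullity theorem: dim(ker(f)) = dim(domain) - rank(f).
dim(ker(f)) = 9 - 4 = 5

5


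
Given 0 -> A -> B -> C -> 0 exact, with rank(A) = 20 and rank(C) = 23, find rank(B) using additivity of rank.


For a short exact sequence 0 -> A -> B -> C -> 0,
rank is additive: rank(B) = rank(A) + rank(C).
rank(B) = 20 + 23 = 43

43


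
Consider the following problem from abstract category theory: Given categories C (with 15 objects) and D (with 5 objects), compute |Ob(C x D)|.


The product category C x D has objects that are pairs (c, d).
Number of pairs = |Ob(C)| * |Ob(D)| = 15 * 5 = 75

75
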